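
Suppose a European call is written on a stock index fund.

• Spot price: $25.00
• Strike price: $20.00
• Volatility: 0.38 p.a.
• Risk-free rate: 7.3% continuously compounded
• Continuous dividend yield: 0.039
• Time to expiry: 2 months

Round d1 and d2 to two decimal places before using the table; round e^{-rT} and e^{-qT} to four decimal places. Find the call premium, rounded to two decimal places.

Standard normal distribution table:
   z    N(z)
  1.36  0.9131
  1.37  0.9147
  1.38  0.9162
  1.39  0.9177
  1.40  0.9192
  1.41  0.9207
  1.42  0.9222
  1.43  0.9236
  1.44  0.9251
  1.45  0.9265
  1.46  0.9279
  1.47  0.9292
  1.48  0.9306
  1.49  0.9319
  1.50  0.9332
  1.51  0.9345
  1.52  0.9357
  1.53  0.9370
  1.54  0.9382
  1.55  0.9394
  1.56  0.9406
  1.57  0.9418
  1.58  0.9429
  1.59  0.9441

σ√T = 0.38·√0.1667 = 0.1551
d₁ = [ln(25/20) + (0.073 − 0.039 + ½·0.38²)·0.1667] / (σ√T) = (0.2231 + 0.0177) / 0.1551 = 1.5525 → 1.55
d₂ = 1.5525 − 0.1551 = 1.3973 → 1.40
e^(−qT) = e^(−0.039·0.1667) = 0.9935;  e^(−rT) = e^(−0.073·0.1667) = 0.9879
N(d₁) = N(1.55) = 0.9394;  N(d₂) = N(1.40) = 0.9192
C = 25·0.9935·0.9394 − 20·0.9879·0.9192 = 23.3323 − 18.1616 = 5.1708

$5.17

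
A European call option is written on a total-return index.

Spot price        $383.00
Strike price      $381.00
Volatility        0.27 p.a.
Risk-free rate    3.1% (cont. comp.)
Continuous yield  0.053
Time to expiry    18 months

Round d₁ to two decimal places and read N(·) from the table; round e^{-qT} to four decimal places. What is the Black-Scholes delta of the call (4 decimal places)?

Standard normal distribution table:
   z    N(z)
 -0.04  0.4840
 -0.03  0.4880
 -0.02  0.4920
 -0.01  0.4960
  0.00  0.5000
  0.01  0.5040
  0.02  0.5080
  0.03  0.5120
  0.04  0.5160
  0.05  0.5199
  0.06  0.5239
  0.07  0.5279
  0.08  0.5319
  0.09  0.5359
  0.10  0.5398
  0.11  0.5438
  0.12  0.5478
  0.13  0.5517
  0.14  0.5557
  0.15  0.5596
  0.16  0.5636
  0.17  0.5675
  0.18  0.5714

0.4913

σ√T = 0.27 × 1.2247 = 0.3307
d₁ = [ln(383/381) + (0.031 − 0.053 + 0.27²/2)·1.5] / 0.3307 = [0.0052 + 0.0217] / 0.3307 = 0.0814 ≈ 0.08
N(d₁) = N(0.08) = 0.5319
Δ_call = exp(−qT)·N(d₁) = 0.9236·0.5319 = 0.4913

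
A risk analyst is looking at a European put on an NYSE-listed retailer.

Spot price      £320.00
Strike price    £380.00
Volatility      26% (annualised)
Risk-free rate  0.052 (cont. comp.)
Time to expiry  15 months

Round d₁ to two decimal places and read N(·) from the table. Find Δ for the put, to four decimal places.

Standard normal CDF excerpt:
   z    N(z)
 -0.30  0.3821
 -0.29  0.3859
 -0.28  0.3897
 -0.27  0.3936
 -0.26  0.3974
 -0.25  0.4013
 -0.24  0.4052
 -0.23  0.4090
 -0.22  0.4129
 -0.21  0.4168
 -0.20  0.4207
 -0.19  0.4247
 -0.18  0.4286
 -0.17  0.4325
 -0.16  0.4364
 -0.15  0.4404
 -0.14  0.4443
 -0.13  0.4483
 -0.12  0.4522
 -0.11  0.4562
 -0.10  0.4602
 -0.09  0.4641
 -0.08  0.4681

T = 1.25;  σ√T = 0.2907
d₁ = [ln(320/380) + (0.052 + 0.26²/2)·1.25] / 0.2907 = [-0.1719 + 0.1072] / 0.2907 = -0.2222 ⇒ -0.22
N(d₁) = N(-0.22) = 0.4129
Δ_put = N(d₁) − 1 = 0.4129 − 1 = -0.5871

-0.5871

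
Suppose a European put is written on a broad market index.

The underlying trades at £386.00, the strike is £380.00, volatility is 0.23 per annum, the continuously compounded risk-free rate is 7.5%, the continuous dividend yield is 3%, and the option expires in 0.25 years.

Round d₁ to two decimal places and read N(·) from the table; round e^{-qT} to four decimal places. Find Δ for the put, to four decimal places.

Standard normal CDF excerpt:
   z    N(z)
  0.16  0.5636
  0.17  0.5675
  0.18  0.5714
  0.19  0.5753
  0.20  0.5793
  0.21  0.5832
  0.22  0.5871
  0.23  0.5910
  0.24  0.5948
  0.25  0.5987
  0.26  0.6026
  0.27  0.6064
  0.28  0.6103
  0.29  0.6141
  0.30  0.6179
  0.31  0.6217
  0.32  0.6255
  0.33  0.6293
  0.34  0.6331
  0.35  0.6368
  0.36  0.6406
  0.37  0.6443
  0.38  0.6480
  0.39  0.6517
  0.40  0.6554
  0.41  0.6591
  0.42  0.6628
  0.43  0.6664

σ√T = 0.23·√0.25 = 0.1150
d₁ = [ln(386/380) + (0.075 − 0.03 + ½·0.23²)·0.25] / (σ√T) = (0.0157 + 0.0179) / 0.1150 = 0.2916 ≈ 0.29
N(d₁) = N(0.29) = 0.6141
Δ_put = e^(−qT)·(N(d₁) − 1) = 0.9925·(0.6141 − 1) = -0.3830

-0.3830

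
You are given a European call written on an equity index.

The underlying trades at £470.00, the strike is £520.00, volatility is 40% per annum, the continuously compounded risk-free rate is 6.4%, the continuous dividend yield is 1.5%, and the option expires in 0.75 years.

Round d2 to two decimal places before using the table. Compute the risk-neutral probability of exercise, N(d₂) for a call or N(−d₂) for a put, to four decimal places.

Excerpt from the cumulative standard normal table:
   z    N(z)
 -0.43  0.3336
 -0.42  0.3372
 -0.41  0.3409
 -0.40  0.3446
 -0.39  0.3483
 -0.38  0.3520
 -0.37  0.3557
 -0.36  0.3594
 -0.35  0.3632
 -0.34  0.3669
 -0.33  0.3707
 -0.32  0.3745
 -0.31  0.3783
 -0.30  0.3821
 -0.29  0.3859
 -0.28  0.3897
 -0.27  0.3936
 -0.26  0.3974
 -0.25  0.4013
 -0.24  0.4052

0.3594

T = 0.75;  σ√T = 0.3464
d₁ = [ln(470/520) + (0.064 − 0.015 + 0.4²/2)·0.75] / 0.3464 = [-0.1011 + 0.0968] / 0.3464 = -0.0125 which rounds to -0.01
d₂ = d₁ − σ√T = -0.0125 − 0.3464 = -0.3590 which rounds to -0.36
Risk-neutral Pr[S_T > K] = N(d₂) = N(-0.36) = 0.3594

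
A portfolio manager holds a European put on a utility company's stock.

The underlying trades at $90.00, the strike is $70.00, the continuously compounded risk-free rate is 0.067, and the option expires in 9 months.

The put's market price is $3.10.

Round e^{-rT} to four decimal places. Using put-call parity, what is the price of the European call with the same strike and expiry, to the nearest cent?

$26.53

e^(−rT) = e^(−0.067·0.75) = 0.9510
Put-call parity: C − P = S − K·e^(−rT) = 90 − 70·0.9510 = 90 − 66.5700 = 23.4300
C = P + (C − P) = 3.10 + (23.4300) = 26.5300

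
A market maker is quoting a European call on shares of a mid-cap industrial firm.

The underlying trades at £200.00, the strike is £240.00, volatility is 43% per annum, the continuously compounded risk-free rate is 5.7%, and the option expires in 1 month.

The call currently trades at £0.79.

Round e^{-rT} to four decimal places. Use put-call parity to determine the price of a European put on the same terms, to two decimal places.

£39.66

exp(−rT) = exp(−0.057·0.08333) = 0.9953
Put-call parity: C − P = S − K·e^(−rT) = 200 − 240·0.9953 = 200 − 238.8720 = -38.8720
P = C − (C − P) = 0.79 − (-38.8720) = 39.6620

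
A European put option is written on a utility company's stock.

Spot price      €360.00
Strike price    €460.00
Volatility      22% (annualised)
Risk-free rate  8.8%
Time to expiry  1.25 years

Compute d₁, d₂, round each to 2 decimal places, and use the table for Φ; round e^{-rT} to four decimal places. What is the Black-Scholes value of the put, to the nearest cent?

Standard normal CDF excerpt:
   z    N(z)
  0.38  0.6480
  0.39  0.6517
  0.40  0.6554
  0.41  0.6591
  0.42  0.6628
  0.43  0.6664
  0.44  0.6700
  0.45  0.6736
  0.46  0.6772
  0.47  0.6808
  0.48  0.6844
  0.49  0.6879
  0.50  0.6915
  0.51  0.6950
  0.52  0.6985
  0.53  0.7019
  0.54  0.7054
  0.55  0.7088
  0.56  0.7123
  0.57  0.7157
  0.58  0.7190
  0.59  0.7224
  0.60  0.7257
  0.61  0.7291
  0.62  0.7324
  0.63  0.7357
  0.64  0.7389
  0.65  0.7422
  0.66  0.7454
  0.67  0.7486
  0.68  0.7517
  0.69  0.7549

T = 1.25;  σ√T = 0.2460
d₁ = [ln(360/460) + (0.088 + 0.22²/2)·1.25] / 0.2460 = [-0.2451 + 0.1402] / 0.2460 = -0.4264 ⇒ -0.43
d₂ = d₁ − σ√T = -0.4264 − 0.2460 = -0.6723 ⇒ -0.67
exp(−rT) = exp(−0.088·1.25) = 0.8958
N(−d₂) = N(0.67) = 0.7486;  N(−d₁) = N(0.43) = 0.6664
P = 460·0.8958·0.7486 − 360·0.6664 = 308.4741 − 239.9040 = 68.5701

€68.57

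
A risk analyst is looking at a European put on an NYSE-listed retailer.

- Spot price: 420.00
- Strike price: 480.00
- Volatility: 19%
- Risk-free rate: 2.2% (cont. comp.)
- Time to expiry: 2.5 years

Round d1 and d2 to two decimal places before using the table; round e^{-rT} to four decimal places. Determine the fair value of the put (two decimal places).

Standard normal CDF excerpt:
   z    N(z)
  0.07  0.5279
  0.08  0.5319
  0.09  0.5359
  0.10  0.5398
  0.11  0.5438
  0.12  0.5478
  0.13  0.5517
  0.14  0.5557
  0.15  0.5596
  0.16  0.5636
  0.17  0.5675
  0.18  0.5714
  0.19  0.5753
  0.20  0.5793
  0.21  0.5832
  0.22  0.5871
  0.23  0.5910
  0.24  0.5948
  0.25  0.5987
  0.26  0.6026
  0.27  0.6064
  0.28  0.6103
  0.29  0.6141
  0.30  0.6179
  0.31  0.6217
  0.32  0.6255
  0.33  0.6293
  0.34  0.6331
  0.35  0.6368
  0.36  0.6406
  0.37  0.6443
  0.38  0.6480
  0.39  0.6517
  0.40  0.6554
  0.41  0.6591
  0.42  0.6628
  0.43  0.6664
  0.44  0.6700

σ√T = 0.19 × 1.5811 = 0.3004
d₁ = [ln(420/480) + (0.022 + 0.19²/2)·2.5] / 0.3004 = [-0.1335 + 0.1001] / 0.3004 = -0.1112 → -0.11
d₂ = d₁ − σ√T = -0.1112 − 0.3004 = -0.4116 → -0.41
e^(−rT) = e^(−0.022·2.5) = 0.9465
P = 480·0.9465·N(0.41) − 420·N(0.11) = 480·0.9465·0.6591 − 420·0.5438 = 299.4423 − 228.3960 = 71.0463

71.05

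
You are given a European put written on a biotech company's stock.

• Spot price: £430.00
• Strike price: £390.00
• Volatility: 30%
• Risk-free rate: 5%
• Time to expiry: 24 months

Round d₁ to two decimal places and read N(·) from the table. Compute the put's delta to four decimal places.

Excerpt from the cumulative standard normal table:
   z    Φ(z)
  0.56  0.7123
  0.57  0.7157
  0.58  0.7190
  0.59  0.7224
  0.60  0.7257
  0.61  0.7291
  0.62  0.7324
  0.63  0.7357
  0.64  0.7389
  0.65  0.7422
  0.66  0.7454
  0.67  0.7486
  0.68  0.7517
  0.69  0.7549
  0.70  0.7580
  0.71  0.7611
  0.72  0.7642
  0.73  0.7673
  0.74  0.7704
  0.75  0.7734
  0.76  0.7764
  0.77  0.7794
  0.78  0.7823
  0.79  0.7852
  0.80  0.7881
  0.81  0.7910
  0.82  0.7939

-0.2483

σ√T = 0.3·√2 = 0.4243
d₁ = [ln(430/390) + (0.05 + 0.3²/2)·2] / 0.4243 = [0.0976 + 0.1900] / 0.4243 = 0.6780 which rounds to 0.68
N(d₁) = N(0.68) = 0.7517
Δ_put = N(d₁) − 1 = 0.7517 − 1 = -0.2483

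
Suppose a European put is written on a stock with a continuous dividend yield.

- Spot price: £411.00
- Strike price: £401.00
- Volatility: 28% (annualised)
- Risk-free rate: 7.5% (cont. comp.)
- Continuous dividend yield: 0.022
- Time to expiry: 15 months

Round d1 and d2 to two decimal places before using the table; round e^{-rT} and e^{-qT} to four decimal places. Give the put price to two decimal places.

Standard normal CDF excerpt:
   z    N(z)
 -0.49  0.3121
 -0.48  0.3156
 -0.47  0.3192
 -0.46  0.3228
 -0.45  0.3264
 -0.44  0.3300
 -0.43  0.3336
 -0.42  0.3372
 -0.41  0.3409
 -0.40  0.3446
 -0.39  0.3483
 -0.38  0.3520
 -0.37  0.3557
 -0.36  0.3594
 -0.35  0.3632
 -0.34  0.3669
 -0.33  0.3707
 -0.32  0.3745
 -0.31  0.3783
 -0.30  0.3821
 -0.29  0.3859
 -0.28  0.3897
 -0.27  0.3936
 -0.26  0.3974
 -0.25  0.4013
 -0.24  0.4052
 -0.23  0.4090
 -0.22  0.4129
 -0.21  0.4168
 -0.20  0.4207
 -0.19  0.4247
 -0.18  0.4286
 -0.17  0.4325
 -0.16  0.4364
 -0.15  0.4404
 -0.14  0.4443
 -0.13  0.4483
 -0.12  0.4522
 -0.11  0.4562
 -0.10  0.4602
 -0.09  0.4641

£33.16

σ√T = 0.28·√1.25 = 0.3130
d₁ = [ln(411/401) + (0.075 − 0.022 + 0.28²/2)·1.25] / 0.3130 = [0.0246 + 0.1153] / 0.3130 = 0.4468 ⇒ 0.45
d₂ = d₁ − σ√T = 0.4468 − 0.3130 = 0.1338 ⇒ 0.13
e^(−qT) = e^(−0.022·1.25) = 0.9729;  e^(−rT) = e^(−0.075·1.25) = 0.9105
P = 401·0.9105·N(-0.13) − 411·0.9729·N(-0.45) = 401·0.9105·0.4483 − 411·0.9729·0.3264 = 163.6790 − 130.5149 = 33.1641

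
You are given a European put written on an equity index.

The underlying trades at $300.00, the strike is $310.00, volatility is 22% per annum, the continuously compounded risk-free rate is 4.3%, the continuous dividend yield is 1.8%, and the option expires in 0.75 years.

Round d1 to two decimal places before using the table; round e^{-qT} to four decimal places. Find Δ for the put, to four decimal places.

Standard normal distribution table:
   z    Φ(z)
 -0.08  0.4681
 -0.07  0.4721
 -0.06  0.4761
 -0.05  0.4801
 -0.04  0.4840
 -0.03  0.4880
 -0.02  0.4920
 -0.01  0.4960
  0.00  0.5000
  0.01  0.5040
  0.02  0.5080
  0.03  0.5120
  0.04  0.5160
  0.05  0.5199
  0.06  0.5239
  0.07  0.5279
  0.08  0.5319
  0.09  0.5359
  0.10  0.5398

-0.4854

σ√T = 0.22·√0.75 = 0.1905
d₁ = [ln(300/310) + (0.043 − 0.018 + 0.22²/2)·0.75] / 0.1905 = [-0.0328 + 0.0369] / 0.1905 = 0.0216 which rounds to 0.02
N(d₁) = N(0.02) = 0.5080
Δ_put = e^(−qT)·(N(d₁) − 1) = 0.9866·(0.5080 − 1) = -0.4854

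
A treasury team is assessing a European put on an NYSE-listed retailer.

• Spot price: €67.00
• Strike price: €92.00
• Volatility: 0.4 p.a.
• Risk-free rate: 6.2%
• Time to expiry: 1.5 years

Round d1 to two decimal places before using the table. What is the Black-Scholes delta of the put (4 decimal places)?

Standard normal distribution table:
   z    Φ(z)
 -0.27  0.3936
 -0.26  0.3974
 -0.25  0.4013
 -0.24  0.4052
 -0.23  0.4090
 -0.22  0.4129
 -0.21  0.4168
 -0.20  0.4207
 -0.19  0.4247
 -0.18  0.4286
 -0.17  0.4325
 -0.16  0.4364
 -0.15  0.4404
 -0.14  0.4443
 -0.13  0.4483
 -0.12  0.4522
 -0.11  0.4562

σ√T = 0.4·√1.5 = 0.4899
d₁ = [ln(67/92) + (0.062 + 0.4²/2)·1.5] / 0.4899 = [-0.3171 + 0.2130] / 0.4899 = -0.2125 which rounds to -0.21
N(d₁) = N(-0.21) = 0.4168
Δ_put = N(d₁) − 1 = 0.4168 − 1 = -0.5832

-0.5832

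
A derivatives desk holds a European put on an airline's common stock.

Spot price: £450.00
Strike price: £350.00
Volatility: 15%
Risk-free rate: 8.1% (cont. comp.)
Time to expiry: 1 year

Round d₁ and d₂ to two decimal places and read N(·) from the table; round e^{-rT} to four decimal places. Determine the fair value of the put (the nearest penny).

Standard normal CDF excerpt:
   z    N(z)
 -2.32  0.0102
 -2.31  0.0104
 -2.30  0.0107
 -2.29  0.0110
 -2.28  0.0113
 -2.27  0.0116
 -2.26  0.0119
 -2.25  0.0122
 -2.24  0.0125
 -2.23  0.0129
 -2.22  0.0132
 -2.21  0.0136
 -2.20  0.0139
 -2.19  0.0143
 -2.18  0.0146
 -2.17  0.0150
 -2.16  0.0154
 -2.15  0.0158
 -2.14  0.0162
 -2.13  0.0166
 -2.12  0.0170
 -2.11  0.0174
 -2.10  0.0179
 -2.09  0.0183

σ√T = 0.15·√1 = 0.1500
d₁ = [ln(450/350) + (0.081 + 0.15²/2)·1] / 0.1500 = [0.2513 + 0.0922] / 0.1500 = 2.2904 ⇒ 2.29
d₂ = d₁ − σ√T = 2.2904 − 0.1500 = 2.1404 ⇒ 2.14
exp(−rT) = exp(−0.081·1) = 0.9222
N(−d₂) = N(-2.14) = 0.0162;  N(−d₁) = N(-2.29) = 0.0110
P = 350·0.9222·0.0162 − 450·0.0110 = 5.2289 − 4.9500 = 0.2789

£0.28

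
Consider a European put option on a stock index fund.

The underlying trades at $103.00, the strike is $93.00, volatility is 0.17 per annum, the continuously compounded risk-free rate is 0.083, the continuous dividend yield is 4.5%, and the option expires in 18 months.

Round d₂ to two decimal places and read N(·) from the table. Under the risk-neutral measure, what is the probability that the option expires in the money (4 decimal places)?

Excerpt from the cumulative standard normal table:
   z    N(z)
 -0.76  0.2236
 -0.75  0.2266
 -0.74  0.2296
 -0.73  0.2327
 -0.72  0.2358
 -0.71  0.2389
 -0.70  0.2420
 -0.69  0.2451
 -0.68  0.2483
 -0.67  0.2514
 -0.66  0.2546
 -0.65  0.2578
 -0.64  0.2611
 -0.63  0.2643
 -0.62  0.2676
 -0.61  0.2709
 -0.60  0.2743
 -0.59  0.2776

σ√T = 0.17 × 1.2247 = 0.2082
d₁ = [ln(103/93) + (0.083 − 0.045 + ½·0.17²)·1.5] / (σ√T) = (0.1021 + 0.0787) / 0.2082 = 0.8684 → 0.87
d₂ = 0.8684 − 0.2082 = 0.6602 → 0.66
Risk-neutral Pr[S_T < K] = N(−d₂) = N(-0.66) = 0.2546

0.2546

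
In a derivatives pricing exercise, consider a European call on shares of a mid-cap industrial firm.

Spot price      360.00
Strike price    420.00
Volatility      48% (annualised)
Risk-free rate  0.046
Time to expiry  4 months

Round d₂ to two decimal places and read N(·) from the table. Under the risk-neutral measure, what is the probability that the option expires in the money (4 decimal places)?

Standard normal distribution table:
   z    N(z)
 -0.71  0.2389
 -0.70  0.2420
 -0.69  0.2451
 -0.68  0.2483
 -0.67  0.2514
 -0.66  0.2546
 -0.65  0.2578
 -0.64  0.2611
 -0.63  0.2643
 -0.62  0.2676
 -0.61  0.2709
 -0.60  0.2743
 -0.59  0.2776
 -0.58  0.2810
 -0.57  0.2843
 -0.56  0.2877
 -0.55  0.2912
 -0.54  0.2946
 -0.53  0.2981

0.2611

σ√T = 0.48·√0.3333 = 0.2771
d₁ = [ln(360/420) + (0.046 + 0.48²/2)·0.3333] / 0.2771 = [-0.1542 + 0.0537] / 0.2771 = -0.3623 ≈ -0.36
d₂ = d₁ − σ√T = -0.3623 − 0.2771 = -0.6395 ≈ -0.64
Risk-neutral Pr[S_T > K] = N(d₂) = N(-0.64) = 0.2611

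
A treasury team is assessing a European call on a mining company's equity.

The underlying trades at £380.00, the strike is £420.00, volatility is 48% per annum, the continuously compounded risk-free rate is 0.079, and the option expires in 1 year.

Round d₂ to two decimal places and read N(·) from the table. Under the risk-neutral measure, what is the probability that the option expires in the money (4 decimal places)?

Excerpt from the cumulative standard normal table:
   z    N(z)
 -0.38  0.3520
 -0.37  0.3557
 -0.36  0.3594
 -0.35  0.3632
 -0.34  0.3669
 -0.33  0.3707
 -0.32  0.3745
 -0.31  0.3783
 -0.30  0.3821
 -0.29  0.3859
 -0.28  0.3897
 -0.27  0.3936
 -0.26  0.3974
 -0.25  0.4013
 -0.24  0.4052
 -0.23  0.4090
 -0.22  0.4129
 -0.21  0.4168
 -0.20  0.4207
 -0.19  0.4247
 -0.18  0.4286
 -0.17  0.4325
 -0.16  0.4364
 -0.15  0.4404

0.3897

T = 1;  σ√T = 0.4800
ln(S/K) + (r + σ²/2)T = ln(380/420) + (0.079 + 0.48²/2)·1 = -0.1001 + 0.1942 = 0.0941
d₁ = 0.0941 / 0.4800 = 0.1961 which rounds to 0.20
d₂ = d₁ − σ√T = 0.1961 − 0.4800 = -0.2839 which rounds to -0.28
Pr(exercise) under Q = N(d₂) = 0.3897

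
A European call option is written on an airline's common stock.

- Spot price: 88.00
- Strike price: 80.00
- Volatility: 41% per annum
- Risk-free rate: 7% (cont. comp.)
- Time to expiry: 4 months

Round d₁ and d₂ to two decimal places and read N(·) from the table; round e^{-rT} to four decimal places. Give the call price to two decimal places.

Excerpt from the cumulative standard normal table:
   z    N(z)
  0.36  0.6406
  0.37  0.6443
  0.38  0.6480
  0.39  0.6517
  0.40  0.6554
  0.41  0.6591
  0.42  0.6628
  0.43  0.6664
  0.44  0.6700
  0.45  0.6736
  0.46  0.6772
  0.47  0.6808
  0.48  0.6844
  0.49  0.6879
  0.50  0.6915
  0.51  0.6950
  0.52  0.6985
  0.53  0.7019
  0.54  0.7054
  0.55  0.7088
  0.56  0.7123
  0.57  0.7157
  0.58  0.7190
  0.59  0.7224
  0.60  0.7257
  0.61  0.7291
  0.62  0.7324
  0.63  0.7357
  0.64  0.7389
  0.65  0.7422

σ√T = 0.41·√0.3333 = 0.2367
d₁ = [ln(88/80) + (0.07 + 0.41²/2)·0.3333] / 0.2367 = [0.0953 + 0.0513] / 0.2367 = 0.6196 ≈ 0.62
d₂ = d₁ − σ√T = 0.6196 − 0.2367 = 0.3829 ≈ 0.38
exp(−rT) = exp(−0.07·0.3333) = 0.9769
N(d₁) = N(0.62) = 0.7324;  N(d₂) = N(0.38) = 0.6480
C = 88·0.7324 − 80·0.9769·0.6480 = 64.4512 − 50.6425 = 13.8087

13.81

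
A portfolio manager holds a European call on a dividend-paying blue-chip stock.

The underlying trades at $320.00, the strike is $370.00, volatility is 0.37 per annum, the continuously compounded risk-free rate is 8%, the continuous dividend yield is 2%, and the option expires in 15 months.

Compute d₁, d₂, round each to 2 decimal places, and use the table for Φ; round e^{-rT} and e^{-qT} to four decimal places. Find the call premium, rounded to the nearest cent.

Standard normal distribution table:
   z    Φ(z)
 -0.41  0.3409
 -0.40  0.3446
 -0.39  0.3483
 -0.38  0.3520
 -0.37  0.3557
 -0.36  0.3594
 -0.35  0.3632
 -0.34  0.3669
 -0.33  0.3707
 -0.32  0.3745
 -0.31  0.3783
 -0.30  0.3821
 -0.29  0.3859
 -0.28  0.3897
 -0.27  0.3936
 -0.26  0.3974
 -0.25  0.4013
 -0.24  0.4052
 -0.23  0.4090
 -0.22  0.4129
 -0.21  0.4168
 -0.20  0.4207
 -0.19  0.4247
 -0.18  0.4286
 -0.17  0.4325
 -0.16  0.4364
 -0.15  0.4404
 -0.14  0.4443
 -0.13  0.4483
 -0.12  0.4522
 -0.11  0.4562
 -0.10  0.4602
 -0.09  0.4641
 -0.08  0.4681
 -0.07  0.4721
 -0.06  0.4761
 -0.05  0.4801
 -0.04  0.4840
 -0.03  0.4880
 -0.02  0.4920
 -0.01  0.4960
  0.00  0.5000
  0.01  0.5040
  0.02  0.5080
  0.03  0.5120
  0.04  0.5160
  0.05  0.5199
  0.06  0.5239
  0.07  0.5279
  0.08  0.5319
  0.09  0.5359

$43.20

T = 1.25;  σ√T = 0.4137
d₁ = [ln(320/370) + (0.08 − 0.02 + ½·0.37²)·1.25] / (σ√T) = (-0.1452 + 0.1606) / 0.4137 = 0.0372 which rounds to 0.04
d₂ = 0.0372 − 0.4137 = -0.3765 which rounds to -0.38
e^(−qT) = e^(−0.02·1.25) = 0.9753;  e^(−rT) = e^(−0.08·1.25) = 0.9048
N(d₁) = N(0.04) = 0.5160;  N(d₂) = N(-0.38) = 0.3520
C = 320·0.9753·0.5160 − 370·0.9048·0.3520 = 161.0415 − 117.8412 = 43.2004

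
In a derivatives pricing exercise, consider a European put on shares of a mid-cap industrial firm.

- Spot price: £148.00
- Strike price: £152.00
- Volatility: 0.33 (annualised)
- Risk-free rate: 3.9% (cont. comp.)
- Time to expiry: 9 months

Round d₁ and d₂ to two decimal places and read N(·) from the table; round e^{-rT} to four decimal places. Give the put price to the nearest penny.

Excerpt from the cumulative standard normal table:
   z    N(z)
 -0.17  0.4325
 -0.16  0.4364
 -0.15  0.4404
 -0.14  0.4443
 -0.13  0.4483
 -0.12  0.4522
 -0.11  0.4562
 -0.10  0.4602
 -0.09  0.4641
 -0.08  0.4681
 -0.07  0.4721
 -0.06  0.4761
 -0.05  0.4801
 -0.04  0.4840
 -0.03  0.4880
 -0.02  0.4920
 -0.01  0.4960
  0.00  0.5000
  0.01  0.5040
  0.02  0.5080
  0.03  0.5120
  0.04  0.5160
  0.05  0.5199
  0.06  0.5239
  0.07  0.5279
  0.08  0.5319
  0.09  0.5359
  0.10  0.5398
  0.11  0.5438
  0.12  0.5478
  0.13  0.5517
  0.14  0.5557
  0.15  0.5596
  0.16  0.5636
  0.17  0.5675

T = 0.75;  σ√T = 0.2858
d₁ = [ln(148/152) + (0.039 + 0.33²/2)·0.75] / 0.2858 = [-0.0267 + 0.0701] / 0.2858 = 0.1519 → 0.15
d₂ = d₁ − σ√T = 0.1519 − 0.2858 = -0.1339 → -0.13
e^(−rT) = e^(−0.039·0.75) = 0.9712
N(−d₂) = N(0.13) = 0.5517;  N(−d₁) = N(-0.15) = 0.4404
P = 152·0.9712·0.5517 − 148·0.4404 = 81.4433 − 65.1792 = 16.2641

£16.26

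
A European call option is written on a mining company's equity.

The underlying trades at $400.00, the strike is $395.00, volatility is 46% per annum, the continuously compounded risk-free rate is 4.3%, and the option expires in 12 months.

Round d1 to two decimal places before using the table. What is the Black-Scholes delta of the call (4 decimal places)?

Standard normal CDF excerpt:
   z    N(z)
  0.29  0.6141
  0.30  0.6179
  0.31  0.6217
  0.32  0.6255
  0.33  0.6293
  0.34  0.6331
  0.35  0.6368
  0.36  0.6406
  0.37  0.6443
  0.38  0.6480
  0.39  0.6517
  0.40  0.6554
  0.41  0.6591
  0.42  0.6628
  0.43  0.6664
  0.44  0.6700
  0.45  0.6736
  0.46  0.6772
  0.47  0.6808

T = 1;  σ√T = 0.4600
d₁ = [ln(400/395) + (0.043 + ½·0.46²)·1] / (σ√T) = (0.0126 + 0.1488) / 0.4600 = 0.3508 ≈ 0.35
N(d₁) = N(0.35) = 0.6368
Δ_call = N(d₁) = 0.6368

0.6368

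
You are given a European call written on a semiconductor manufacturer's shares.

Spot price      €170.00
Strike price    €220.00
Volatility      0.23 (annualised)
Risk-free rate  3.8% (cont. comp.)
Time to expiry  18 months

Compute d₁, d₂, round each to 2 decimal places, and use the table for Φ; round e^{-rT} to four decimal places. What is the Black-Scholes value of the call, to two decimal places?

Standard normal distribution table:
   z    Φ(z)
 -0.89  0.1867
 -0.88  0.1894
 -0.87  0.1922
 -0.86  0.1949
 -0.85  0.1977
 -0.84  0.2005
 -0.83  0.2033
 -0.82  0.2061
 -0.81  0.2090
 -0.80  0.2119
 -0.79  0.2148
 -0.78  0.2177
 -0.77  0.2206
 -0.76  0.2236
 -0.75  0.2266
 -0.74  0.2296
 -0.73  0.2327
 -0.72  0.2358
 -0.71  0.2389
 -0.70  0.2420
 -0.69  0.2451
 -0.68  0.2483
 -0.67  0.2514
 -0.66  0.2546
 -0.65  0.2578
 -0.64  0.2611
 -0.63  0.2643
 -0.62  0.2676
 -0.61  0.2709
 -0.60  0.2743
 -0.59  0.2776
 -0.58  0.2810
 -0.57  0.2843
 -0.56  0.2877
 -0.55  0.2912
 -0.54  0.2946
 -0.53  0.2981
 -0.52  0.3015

σ√T = 0.23·√1.5 = 0.2817
d₁ = [ln(170/220) + (0.038 + 0.23²/2)·1.5] / 0.2817 = [-0.2578 + 0.0967] / 0.2817 = -0.5721 ≈ -0.57
d₂ = d₁ − σ√T = -0.5721 − 0.2817 = -0.8538 ≈ -0.85
exp(−rT) = exp(−0.038·1.5) = 0.9446
N(d₁) = N(-0.57) = 0.2843;  N(d₂) = N(-0.85) = 0.1977
C = 170·0.2843 − 220·0.9446·0.1977 = 48.3310 − 41.0844 = 7.2466

€7.25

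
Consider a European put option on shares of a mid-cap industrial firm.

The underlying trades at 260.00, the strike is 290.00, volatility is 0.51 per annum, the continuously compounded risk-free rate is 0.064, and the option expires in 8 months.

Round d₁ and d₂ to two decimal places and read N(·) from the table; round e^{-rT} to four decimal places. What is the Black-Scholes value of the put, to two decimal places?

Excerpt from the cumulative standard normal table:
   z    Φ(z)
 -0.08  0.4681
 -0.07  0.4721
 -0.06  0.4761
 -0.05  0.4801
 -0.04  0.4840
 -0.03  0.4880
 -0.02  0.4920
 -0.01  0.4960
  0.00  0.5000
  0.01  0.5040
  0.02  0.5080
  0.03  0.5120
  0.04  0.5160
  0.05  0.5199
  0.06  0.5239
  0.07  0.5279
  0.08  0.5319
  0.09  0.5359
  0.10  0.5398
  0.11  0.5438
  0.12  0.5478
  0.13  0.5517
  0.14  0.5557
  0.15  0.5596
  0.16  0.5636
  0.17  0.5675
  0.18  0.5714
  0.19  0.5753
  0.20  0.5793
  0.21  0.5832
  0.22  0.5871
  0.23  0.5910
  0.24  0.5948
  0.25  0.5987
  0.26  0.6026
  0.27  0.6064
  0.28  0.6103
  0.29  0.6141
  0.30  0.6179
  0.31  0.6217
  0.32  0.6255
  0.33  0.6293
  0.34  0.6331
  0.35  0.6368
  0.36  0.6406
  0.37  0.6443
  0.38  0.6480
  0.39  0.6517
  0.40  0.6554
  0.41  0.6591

σ√T = 0.51 × 0.8165 = 0.4164
ln(S/K) + (r + σ²/2)T = ln(260/290) + (0.064 + 0.51²/2)·0.6667 = -0.1092 + 0.1294 = 0.0202
d₁ = 0.0202 / 0.4164 = 0.0484 ≈ 0.05
d₂ = d₁ − σ√T = 0.0484 − 0.4164 = -0.3680 ≈ -0.37
e^(−rT) = e^(−0.064·0.6667) = 0.9582
P = 290·0.9582·N(0.37) − 260·N(-0.05) = 290·0.9582·0.6443 − 260·0.4801 = 179.0368 − 124.8260 = 54.2108

54.21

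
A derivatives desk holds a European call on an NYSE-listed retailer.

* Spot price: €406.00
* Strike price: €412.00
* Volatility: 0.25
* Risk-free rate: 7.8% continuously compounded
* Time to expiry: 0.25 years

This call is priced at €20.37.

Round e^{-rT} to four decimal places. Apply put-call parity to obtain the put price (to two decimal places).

exp(−rT) = exp(−0.078·0.25) = 0.9807
Put-call parity: C − P = S − K·e^(−rT) = 406 − 412·0.9807 = 406 − 404.0484 = 1.9516
P = C − (C − P) = 20.37 − (1.9516) = 18.4184

€18.42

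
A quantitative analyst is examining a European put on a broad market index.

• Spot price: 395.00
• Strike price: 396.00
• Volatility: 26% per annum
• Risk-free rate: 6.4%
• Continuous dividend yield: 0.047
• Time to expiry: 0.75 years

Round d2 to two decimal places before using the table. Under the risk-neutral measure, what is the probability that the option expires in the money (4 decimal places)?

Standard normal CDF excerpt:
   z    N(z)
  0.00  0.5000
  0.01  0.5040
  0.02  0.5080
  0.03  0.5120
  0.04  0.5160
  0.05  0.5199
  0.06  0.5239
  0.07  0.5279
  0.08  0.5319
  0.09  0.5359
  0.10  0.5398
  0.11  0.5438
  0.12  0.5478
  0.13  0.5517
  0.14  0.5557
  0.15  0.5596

T = 0.75;  σ√T = 0.2252
d₁ = [ln(395/396) + (0.064 − 0.047 + 0.26²/2)·0.75] / 0.2252 = [-0.0025 + 0.0381] / 0.2252 = 0.1580 which rounds to 0.16
d₂ = d₁ − σ√T = 0.1580 − 0.2252 = -0.0672 which rounds to -0.07
Risk-neutral Pr[S_T < K] = N(−d₂) = N(0.07) = 0.5279

0.5279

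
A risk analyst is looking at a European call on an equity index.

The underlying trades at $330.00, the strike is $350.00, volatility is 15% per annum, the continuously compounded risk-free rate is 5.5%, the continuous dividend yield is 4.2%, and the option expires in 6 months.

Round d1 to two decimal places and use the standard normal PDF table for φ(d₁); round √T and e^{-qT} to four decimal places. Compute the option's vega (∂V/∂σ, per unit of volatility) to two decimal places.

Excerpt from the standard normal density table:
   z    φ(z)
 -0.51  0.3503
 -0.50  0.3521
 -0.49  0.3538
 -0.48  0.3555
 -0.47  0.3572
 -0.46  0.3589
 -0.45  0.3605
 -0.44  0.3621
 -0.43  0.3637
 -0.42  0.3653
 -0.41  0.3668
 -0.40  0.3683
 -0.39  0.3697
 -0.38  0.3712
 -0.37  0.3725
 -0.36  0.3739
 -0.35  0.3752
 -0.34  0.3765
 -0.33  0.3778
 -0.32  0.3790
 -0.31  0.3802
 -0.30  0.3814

82.74

σ√T = 0.15 × 0.7071 = 0.1061
d₁ = [ln(330/350) + (0.055 − 0.042 + ½·0.15²)·0.5] / (σ√T) = (-0.0588 + 0.0121) / 0.1061 = -0.4404 ⇒ -0.44
√T = √0.5 = 0.7071
φ(d₁) = φ(-0.44) = 0.3621
exp(−qT) = exp(−0.042·0.5) = 0.9792
vega = S·exp(−qT)·φ(d₁)·√T = 330·0.9792·0.3621·0.7071 = 82.7360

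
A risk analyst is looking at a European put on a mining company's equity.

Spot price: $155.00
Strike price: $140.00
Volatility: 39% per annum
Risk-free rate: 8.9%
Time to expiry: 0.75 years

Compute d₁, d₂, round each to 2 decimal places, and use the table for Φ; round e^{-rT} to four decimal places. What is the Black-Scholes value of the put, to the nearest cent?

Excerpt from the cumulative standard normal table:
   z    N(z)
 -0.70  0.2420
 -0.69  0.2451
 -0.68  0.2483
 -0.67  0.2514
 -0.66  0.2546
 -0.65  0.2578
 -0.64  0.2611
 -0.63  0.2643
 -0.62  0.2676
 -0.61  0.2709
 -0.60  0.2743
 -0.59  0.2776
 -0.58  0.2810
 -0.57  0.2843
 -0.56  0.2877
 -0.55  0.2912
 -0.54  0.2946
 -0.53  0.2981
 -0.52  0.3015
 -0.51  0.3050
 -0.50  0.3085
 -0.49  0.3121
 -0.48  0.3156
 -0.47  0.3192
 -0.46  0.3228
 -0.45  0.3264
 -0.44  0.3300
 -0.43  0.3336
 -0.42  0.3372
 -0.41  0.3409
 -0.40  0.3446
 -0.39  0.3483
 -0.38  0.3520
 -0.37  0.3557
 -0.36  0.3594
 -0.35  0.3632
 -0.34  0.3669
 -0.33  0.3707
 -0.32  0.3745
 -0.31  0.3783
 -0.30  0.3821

σ√T = 0.39·√0.75 = 0.3377
d₁ = [ln(155/140) + (0.089 + ½·0.39²)·0.75] / (σ√T) = (0.1018 + 0.1238) / 0.3377 = 0.6679 → 0.67
d₂ = 0.6679 − 0.3377 = 0.3301 → 0.33
e^(−rT) = e^(−0.089·0.75) = 0.9354
N(−d₂) = N(-0.33) = 0.3707;  N(−d₁) = N(-0.67) = 0.2514
P = 140·0.9354·0.3707 − 155·0.2514 = 48.5454 − 38.9670 = 9.5784

$9.58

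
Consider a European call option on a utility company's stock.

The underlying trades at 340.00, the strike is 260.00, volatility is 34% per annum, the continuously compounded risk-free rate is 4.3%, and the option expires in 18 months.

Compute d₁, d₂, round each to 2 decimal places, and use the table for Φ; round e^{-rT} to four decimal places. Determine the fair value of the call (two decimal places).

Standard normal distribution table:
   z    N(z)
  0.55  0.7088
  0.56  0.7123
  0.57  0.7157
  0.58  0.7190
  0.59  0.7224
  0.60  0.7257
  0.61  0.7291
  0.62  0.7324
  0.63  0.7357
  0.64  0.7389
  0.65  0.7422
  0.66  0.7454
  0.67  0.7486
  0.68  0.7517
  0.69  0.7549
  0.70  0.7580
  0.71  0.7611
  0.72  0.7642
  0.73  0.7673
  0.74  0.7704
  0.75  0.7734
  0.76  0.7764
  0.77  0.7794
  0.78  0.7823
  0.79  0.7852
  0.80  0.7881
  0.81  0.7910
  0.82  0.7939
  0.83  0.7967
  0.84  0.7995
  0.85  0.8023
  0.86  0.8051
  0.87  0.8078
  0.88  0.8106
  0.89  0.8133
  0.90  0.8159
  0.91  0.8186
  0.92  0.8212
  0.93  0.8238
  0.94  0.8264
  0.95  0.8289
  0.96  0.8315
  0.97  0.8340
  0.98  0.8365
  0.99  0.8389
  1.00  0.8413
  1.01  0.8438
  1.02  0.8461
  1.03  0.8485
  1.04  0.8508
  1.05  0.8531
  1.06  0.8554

σ√T = 0.34 × 1.2247 = 0.4164
d₁ = [ln(340/260) + (0.043 + ½·0.34²)·1.5] / (σ√T) = (0.2683 + 0.1512) / 0.4164 = 1.0073 which rounds to 1.01
d₂ = 1.0073 − 0.4164 = 0.5909 which rounds to 0.59
e^(−rT) = e^(−0.043·1.5) = 0.9375
N(d₁) = N(1.01) = 0.8438;  N(d₂) = N(0.59) = 0.7224
C = 340·0.8438 − 260·0.9375·0.7224 = 286.8920 − 176.0850 = 110.8070

110.81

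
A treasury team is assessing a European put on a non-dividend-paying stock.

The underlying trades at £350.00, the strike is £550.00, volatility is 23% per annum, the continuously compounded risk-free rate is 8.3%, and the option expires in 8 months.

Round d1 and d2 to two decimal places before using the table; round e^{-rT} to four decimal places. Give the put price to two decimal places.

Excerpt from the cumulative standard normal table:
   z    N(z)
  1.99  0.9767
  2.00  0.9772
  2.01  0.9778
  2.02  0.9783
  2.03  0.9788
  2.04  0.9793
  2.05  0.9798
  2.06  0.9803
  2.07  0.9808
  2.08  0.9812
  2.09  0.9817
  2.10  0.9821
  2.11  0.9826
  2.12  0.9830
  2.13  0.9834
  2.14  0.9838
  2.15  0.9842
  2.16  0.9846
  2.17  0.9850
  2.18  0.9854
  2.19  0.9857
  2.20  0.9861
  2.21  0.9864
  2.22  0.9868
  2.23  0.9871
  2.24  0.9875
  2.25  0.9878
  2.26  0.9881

σ√T = 0.23·√0.6667 = 0.1878
d₁ = [ln(350/550) + (0.083 + ½·0.23²)·0.6667] / (σ√T) = (-0.4520 + 0.0730) / 0.1878 = -2.0183 → -2.02
d₂ = -2.0183 − 0.1878 = -2.2061 → -2.21
exp(−rT) = exp(−0.083·0.6667) = 0.9462
P = 550·0.9462·N(2.21) − 350·N(2.02) = 550·0.9462·0.9864 − 350·0.9783 = 513.3324 − 342.4050 = 170.9274

£170.93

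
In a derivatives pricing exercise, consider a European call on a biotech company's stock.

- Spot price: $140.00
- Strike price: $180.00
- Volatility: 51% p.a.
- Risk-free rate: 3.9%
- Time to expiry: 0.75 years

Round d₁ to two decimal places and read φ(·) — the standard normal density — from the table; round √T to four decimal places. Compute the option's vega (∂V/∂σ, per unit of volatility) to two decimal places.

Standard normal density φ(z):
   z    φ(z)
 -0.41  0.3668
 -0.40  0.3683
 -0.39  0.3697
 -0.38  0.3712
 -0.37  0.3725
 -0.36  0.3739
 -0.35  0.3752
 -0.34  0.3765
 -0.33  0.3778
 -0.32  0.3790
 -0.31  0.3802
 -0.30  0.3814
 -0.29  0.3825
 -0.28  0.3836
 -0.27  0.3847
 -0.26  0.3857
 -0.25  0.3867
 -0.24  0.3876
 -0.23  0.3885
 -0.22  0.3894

46.51

σ√T = 0.51·√0.75 = 0.4417
d₁ = [ln(140/180) + (0.039 + 0.51²/2)·0.75] / 0.4417 = [-0.2513 + 0.1268] / 0.4417 = -0.2819 → -0.28
√T = √0.75 = 0.8660
φ(d₁) = φ(-0.28) = 0.3836
vega = S·φ(d₁)·√T = 140·0.3836·0.8660 = 46.5077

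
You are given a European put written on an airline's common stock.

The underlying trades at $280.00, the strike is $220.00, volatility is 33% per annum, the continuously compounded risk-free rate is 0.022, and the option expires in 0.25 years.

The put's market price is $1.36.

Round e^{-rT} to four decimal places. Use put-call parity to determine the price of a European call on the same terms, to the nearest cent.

e^(−rT) = e^(−0.022·0.25) = 0.9945
Put-call parity: C − P = S − K·e^(−rT) = 280 − 220·0.9945 = 280 − 218.7900 = 61.2100
C = P + (C − P) = 1.36 + (61.2100) = 62.5700

$62.57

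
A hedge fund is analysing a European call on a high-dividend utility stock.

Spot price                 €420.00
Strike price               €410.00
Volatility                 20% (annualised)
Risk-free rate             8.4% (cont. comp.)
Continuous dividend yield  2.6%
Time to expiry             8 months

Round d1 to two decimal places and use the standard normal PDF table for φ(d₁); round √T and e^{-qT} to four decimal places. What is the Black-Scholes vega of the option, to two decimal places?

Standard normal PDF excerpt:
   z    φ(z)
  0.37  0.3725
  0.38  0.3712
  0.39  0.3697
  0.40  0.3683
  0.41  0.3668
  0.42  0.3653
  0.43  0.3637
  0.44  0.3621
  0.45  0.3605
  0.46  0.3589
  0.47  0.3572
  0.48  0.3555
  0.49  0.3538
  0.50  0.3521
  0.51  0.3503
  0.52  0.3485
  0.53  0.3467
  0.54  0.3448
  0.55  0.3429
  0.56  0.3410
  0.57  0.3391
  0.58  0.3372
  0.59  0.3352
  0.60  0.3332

120.39

σ√T = 0.2 × 0.8165 = 0.1633
d₁ = [ln(420/410) + (0.084 − 0.026 + ½·0.2²)·0.6667] / (σ√T) = (0.0241 + 0.0520) / 0.1633 = 0.4660 → 0.47
√T = √0.6667 = 0.8165
φ(d₁) = φ(0.47) = 0.3572
e^(−qT) = e^(−0.026·0.6667) = 0.9828
vega = S·e^(−qT)·φ(d₁)·√T = 420·0.9828·0.3572·0.8165 = 120.3877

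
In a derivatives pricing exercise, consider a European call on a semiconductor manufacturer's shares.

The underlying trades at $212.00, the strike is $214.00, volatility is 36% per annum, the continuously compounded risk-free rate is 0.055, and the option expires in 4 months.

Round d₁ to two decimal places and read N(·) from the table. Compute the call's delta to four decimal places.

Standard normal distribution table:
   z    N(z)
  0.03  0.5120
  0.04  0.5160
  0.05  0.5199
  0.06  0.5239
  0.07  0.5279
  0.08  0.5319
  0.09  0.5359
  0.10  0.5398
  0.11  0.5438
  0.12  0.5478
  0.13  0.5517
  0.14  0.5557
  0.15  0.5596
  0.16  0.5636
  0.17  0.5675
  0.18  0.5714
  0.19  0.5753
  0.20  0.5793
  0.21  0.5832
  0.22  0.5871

T = 0.3333;  σ√T = 0.2078
d₁ = [ln(212/214) + (0.055 + ½·0.36²)·0.3333] / (σ√T) = (-0.0094 + 0.0399) / 0.2078 = 0.1470 → 0.15
N(d₁) = N(0.15) = 0.5596
Δ_call = N(d₁) = 0.5596

0.5596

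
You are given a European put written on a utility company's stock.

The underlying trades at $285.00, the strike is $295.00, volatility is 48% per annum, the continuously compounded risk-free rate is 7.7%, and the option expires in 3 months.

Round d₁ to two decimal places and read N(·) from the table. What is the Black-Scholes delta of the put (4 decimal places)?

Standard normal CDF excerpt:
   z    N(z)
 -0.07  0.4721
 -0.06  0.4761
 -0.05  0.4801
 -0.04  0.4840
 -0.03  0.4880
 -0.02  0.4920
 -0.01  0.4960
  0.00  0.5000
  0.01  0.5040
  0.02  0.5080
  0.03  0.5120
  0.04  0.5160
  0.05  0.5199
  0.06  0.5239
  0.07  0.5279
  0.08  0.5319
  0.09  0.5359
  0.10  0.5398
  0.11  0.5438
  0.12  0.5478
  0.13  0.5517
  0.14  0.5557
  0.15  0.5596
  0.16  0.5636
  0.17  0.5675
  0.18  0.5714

σ√T = 0.48·√0.25 = 0.2400
d₁ = [ln(285/295) + (0.077 + 0.48²/2)·0.25] / 0.2400 = [-0.0345 + 0.0480] / 0.2400 = 0.0565 → 0.06
N(d₁) = N(0.06) = 0.5239
Δ_put = N(d₁) − 1 = 0.5239 − 1 = -0.4761

-0.4761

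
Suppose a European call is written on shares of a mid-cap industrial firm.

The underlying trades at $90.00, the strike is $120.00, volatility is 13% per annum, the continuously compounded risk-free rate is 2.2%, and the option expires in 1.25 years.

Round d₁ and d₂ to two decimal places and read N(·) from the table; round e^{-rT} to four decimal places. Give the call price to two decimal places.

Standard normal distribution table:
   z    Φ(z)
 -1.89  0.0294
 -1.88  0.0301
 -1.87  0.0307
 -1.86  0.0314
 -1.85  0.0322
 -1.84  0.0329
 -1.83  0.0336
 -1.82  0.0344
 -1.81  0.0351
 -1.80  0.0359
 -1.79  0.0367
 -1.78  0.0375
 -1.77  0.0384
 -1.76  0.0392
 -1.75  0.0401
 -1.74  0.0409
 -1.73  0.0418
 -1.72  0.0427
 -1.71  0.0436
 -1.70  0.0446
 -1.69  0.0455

$0.18

σ√T = 0.13 × 1.1180 = 0.1453
d₁ = [ln(90/120) + (0.022 + 0.13²/2)·1.25] / 0.1453 = [-0.2877 + 0.0381] / 0.1453 = -1.7174 which rounds to -1.72
d₂ = d₁ − σ√T = -1.7174 − 0.1453 = -1.8628 which rounds to -1.86
exp(−rT) = exp(−0.022·1.25) = 0.9729
C = 90·N(-1.72) − 120·0.9729·N(-1.86) = 90·0.0427 − 120·0.9729·0.0314 = 3.8430 − 3.6659 = 0.1771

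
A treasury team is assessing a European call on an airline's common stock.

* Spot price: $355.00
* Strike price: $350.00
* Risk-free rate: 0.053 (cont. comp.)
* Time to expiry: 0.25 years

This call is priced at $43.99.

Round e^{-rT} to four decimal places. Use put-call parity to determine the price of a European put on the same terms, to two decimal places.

e^(−rT) = e^(−0.053·0.25) = 0.9868
Put-call parity: C − P = S − K·e^(−rT) = 355 − 350·0.9868 = 355 − 345.3800 = 9.6200
P = C − (C − P) = 43.99 − (9.6200) = 34.3700

$34.37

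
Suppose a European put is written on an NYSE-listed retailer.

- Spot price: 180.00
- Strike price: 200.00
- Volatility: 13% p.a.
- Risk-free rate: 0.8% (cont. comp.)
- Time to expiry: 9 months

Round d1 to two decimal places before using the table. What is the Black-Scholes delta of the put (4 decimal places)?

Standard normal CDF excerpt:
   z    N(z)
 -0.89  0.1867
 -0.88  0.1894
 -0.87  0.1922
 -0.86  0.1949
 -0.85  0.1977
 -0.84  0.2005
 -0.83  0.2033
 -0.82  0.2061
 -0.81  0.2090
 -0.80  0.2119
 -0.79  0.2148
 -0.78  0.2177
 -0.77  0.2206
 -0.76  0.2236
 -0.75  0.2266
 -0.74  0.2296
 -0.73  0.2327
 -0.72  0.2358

-0.7967

σ√T = 0.13·√0.75 = 0.1126
d₁ = [ln(180/200) + (0.008 + 0.13²/2)·0.75] / 0.1126 = [-0.1054 + 0.0123] / 0.1126 = -0.8263 ⇒ -0.83
N(d₁) = N(-0.83) = 0.2033
Δ_put = N(d₁) − 1 = 0.2033 − 1 = -0.7967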